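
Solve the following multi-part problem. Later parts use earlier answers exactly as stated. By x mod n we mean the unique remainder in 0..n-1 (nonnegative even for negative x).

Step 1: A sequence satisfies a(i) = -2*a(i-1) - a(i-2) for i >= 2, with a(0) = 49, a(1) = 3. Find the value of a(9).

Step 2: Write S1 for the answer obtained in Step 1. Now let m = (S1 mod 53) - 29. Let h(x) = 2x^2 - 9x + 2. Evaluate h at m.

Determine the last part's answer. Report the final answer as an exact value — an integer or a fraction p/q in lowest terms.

553

Step 1: a(2) = -2*(3) - 1*(49) = -55; iterating: a(2)=-55, a(3)=107, a(4)=-159, a(5)=211, a(6)=-263, a(7)=315, a(8)=-367, a(9)=419; answer 419
Step 2: S1 = 419; m = 19; 2*(19)^2 - 9*(19)^1 + 2 = (722) + (-171) + (2) = 553; answer 553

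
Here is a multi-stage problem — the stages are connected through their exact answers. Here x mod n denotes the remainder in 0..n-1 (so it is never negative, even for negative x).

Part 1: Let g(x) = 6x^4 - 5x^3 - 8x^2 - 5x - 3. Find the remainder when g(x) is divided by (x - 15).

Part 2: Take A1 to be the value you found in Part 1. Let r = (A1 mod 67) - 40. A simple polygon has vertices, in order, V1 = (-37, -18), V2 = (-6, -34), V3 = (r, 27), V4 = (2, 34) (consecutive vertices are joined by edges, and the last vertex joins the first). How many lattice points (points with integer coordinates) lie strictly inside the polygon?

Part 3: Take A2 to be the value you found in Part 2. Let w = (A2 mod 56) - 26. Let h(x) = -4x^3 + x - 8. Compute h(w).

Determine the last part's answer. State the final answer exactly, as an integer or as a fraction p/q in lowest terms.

Part 1: remainder = value at the root: 6*(15)^4 - 5*(15)^3 - 8*(15)^2 - 5*(15)^1 - 3 = (303750) + (-16875) + (-1800) + (-75) + (-3) = 284997; answer 284997
Part 2: A1 = 284997; r = 6; cross terms: (-37*-34 - -6*-18)=1150, (-6*27 - 6*-34)=42, (6*34 - 2*27)=150, (2*-18 - -37*34)=1222; twice the area = |2564| = 2564; area = 1282; boundary points = 1 + 1 + 1 + 13 = 16; strictly interior points = area - boundary/2 + 1 = 1275; answer 1275
Part 3: A2 = 1275; w = 17; -4*(17)^3 + 1*(17)^1 - 8 = (-19652) + (17) + (-8) = -19643; answer -19643

-19643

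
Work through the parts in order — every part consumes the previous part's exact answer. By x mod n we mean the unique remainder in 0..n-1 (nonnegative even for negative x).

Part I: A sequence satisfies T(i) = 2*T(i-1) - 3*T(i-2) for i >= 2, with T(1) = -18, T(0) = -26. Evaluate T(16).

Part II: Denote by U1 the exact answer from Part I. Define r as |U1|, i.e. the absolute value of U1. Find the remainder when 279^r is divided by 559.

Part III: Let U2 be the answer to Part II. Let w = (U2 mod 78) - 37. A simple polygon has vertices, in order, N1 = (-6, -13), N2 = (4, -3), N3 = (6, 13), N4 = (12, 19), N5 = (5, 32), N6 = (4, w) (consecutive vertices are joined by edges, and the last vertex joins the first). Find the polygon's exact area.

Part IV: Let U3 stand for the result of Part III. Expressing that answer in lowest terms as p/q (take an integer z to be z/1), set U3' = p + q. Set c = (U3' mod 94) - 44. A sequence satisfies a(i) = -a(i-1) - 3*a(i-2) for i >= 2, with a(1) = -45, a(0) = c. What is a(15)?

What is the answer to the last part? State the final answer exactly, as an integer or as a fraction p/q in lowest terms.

Part I: T(2) = 2*(-18) - 3*(-26) = 42; iterating: T(2)=42, T(3)=138, T(4)=150, T(5)=-114, T(6)=-678, T(7)=-1014, T(8)=6, T(9)=3054, T(10)=6090, T(11)=3018, T(12)=-12234, T(13)=-33522, T(14)=-30342, T(15)=39882, T(16)=170790; answer 170790
Part II: U1 = 170790; r = 170790; squarings mod 559: 279^1=279, 279^2=140, 279^4=35, 279^8=107, 279^16=269, 279^32=250, 279^64=451, 279^128=484, 279^256=35, 279^512=107, 279^1024=269, 279^2048=250, 279^4096=451, 279^8192=484, 279^16384=35, 279^32768=107, 279^65536=269, 279^131072=250; 279^170790 = 279^2 * 279^4 * 279^32 * 279^256 * 279^512 * 279^2048 * 279^4096 * 279^32768 * 279^131072 = 207 (mod 559); answer 207
Part III: U2 = 207; w = 14; cross terms: (-6*-3 - 4*-13)=70, (4*13 - 6*-3)=70, (6*19 - 12*13)=-42, (12*32 - 5*19)=289, (5*14 - 4*32)=-58, (4*-13 - -6*14)=32; twice the area = |361| = 361; area = 361/2; answer 361/2
Part IV: U3 = 361/2; threaded value p + q = 363; c = 37; a(2) = -1*(-45) - 3*(37) = -66; iterating: a(2)=-66, a(3)=201, a(4)=-3, a(5)=-600, a(6)=609, a(7)=1191, a(8)=-3018, a(9)=-555, a(10)=9609, a(11)=-7944, a(12)=-20883, a(13)=44715, a(14)=17934, a(15)=-152079; answer -152079

-152079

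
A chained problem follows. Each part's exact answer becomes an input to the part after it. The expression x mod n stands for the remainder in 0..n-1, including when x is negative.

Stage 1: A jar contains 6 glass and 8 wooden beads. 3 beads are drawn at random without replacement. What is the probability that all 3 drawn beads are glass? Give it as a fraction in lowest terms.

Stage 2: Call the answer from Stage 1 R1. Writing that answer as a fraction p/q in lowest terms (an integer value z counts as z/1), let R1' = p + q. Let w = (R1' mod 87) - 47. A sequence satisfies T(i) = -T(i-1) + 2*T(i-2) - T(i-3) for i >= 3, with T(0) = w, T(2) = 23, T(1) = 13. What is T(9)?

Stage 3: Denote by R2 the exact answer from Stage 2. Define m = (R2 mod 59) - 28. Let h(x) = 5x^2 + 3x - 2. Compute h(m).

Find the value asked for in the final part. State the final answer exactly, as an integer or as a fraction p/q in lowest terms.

Stage 1: total draws C(14,3) = 364; favorable C(6,3) = 20; P = 5/91; answer 5/91
Stage 2: R1 = 5/91; threaded value p + q = 96; w = -38; T(3) = -1*(23) + 2*(13) - 1*(-38) = 41; iterating: T(3)=41, T(4)=-8, T(5)=67, T(6)=-124, T(7)=266, T(8)=-581, T(9)=1237; answer 1237
Stage 3: R2 = 1237; m = 29; 5*(29)^2 + 3*(29)^1 - 2 = (4205) + (87) + (-2) = 4290; answer 4290

4290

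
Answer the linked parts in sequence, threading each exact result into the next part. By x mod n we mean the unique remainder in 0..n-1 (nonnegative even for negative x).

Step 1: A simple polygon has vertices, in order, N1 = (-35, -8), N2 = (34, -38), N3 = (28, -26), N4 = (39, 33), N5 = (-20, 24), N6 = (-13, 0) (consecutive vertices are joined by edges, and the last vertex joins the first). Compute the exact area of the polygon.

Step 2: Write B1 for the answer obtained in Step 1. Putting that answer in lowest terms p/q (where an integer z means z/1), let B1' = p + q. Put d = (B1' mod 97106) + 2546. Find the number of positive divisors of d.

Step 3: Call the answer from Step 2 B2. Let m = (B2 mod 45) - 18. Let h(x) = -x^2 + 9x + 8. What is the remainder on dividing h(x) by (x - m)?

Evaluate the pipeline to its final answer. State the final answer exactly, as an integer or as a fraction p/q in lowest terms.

Step 1: cross terms: (-35*-38 - 34*-8)=1602, (34*-26 - 28*-38)=180, (28*33 - 39*-26)=1938, (39*24 - -20*33)=1596, (-20*0 - -13*24)=312, (-13*-8 - -35*0)=104; twice the area = |5732| = 5732; area = 2866; answer 2866
Step 2: B1 = 2866; threaded value p + q = 2867; d = 5413; 5413 is prime, so its only divisors are 1 and 5413; count = 2; answer 2
Step 3: B2 = 2; m = -16; remainder = value at the root: -1*(-16)^2 + 9*(-16)^1 + 8 = (-256) + (-144) + (8) = -392; answer -392

-392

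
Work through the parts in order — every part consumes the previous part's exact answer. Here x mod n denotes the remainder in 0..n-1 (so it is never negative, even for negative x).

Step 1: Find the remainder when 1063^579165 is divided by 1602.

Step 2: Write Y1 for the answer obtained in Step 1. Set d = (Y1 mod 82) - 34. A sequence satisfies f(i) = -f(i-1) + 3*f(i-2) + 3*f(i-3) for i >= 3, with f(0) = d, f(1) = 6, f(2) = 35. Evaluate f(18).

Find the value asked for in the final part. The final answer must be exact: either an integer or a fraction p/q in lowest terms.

334595

Step 1: squarings mod 1602: 1063^1=1063, 1063^2=559, 1063^4=91, 1063^8=271, 1063^16=1351, 1063^32=523, 1063^64=1189, 1063^128=757, 1063^256=1135, 1063^512=217, 1063^1024=631, 1063^2048=865, 1063^4096=91, 1063^8192=271, 1063^16384=1351, 1063^32768=523, 1063^65536=1189, 1063^131072=757, 1063^262144=1135, 1063^524288=217; 1063^579165 = 1063^1 * 1063^4 * 1063^8 * 1063^16 * 1063^64 * 1063^512 * 1063^1024 * 1063^4096 * 1063^16384 * 1063^32768 * 1063^524288 = 199 (mod 1602); answer 199
Step 2: Y1 = 199; d = 1; f(3) = -1*(35) + 3*(6) + 3*(1) = -14; iterating: f(3)=-14, f(4)=137, f(5)=-74, f(6)=443, f(7)=-254, f(8)=1361, f(9)=-794, f(10)=4115, f(11)=-2414, f(12)=12377, f(13)=-7274, f(14)=37163, f(15)=-21854, f(16)=111521, f(17)=-65594, f(18)=334595; answer 334595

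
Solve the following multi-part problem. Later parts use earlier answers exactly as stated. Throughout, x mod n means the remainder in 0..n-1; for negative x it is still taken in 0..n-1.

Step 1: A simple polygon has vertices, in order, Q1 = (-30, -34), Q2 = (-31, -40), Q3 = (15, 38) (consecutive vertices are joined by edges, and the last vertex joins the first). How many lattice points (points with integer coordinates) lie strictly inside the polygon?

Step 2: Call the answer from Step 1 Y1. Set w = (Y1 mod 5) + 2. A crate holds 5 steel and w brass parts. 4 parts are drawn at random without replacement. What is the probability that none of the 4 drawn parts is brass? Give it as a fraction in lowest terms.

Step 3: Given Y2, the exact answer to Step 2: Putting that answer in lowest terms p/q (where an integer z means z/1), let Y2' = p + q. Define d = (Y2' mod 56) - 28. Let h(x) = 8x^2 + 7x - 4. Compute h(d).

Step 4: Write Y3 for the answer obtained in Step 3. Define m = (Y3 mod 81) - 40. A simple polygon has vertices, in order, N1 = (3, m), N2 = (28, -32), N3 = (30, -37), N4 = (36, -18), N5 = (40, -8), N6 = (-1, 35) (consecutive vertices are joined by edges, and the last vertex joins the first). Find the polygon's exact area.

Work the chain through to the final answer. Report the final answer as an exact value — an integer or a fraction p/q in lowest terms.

3441/2

Step 1: cross terms: (-30*-40 - -31*-34)=146, (-31*38 - 15*-40)=-578, (15*-34 - -30*38)=630; twice the area = |198| = 198; area = 99; boundary points = 1 + 2 + 9 = 12; strictly interior points = area - boundary/2 + 1 = 94; answer 94
Step 2: Y1 = 94; w = 6; total draws C(11,4) = 330; favorable C(5,4) = 5; P = 1/66; answer 1/66
Step 3: Y2 = 1/66; threaded value p + q = 67; d = -17; 8*(-17)^2 + 7*(-17)^1 - 4 = (2312) + (-119) + (-4) = 2189; answer 2189
Step 4: Y3 = 2189; m = -38; cross terms: (3*-32 - 28*-38)=968, (28*-37 - 30*-32)=-76, (30*-18 - 36*-37)=792, (36*-8 - 40*-18)=432, (40*35 - -1*-8)=1392, (-1*-38 - 3*35)=-67; twice the area = |3441| = 3441; area = 3441/2; answer 3441/2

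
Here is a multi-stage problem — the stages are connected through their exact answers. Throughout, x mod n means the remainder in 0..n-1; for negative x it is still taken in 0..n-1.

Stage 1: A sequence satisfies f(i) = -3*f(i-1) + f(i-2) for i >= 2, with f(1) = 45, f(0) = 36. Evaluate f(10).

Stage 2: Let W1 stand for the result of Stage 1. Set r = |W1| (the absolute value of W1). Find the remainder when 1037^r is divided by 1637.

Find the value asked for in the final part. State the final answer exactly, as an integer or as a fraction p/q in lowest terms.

Stage 1: f(2) = -3*(45) + 1*(36) = -99; iterating: f(2)=-99, f(3)=342, f(4)=-1125, f(5)=3717, f(6)=-12276, f(7)=40545, f(8)=-133911, f(9)=442278, f(10)=-1460745; answer -1460745
Stage 2: W1 = -1460745; r = 1460745; squarings mod 1637: 1037^1=1037, 1037^2=1497, 1037^4=1593, 1037^8=299, 1037^16=1003, 1037^32=891, 1037^64=1573, 1037^128=822, 1037^256=1240, 1037^512=457, 1037^1024=950, 1037^2048=513, 1037^4096=1249, 1037^8192=1577, 1037^16384=326, 1037^32768=1508, 1037^65536=271, 1037^131072=1413, 1037^262144=1066, 1037^524288=278, 1037^1048576=345; 1037^1460745 = 1037^1 * 1037^8 * 1037^512 * 1037^2048 * 1037^16384 * 1037^131072 * 1037^262144 * 1037^1048576 = 950 (mod 1637); answer 950

950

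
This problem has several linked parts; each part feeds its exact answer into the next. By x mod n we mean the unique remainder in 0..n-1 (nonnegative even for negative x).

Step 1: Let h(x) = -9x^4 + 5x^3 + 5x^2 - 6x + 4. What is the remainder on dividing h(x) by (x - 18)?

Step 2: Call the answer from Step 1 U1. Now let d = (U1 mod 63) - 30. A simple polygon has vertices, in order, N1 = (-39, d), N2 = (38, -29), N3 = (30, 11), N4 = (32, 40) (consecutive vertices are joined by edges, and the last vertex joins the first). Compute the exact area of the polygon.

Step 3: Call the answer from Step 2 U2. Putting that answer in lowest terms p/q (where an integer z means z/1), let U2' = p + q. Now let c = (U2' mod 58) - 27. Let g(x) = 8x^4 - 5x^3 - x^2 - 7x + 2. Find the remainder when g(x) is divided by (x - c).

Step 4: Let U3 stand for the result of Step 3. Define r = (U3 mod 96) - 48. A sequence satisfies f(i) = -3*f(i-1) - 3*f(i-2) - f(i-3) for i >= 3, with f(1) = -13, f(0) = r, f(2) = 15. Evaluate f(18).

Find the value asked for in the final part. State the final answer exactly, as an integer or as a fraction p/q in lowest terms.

-1449

Step 1: remainder = value at the root: -9*(18)^4 + 5*(18)^3 + 5*(18)^2 - 6*(18)^1 + 4 = (-944784) + (29160) + (1620) + (-108) + (4) = -914108; answer -914108
Step 2: U1 = -914108; d = -8; cross terms: (-39*-29 - 38*-8)=1435, (38*11 - 30*-29)=1288, (30*40 - 32*11)=848, (32*-8 - -39*40)=1304; twice the area = |4875| = 4875; area = 4875/2; answer 4875/2
Step 3: U2 = 4875/2; threaded value p + q = 4877; c = -22; remainder = value at the root: 8*(-22)^4 - 5*(-22)^3 - 1*(-22)^2 - 7*(-22)^1 + 2 = (1874048) + (53240) + (-484) + (154) + (2) = 1926960; answer 1926960
Step 4: U3 = 1926960; r = 0; f(3) = -3*(15) - 3*(-13) - 1*(0) = -6; iterating: f(3)=-6, f(4)=-14, f(5)=45, f(6)=-87, f(7)=140, f(8)=-204, f(9)=279, f(10)=-365, f(11)=462, f(12)=-570, f(13)=689, f(14)=-819, f(15)=960, f(16)=-1112, f(17)=1275, f(18)=-1449; answer -1449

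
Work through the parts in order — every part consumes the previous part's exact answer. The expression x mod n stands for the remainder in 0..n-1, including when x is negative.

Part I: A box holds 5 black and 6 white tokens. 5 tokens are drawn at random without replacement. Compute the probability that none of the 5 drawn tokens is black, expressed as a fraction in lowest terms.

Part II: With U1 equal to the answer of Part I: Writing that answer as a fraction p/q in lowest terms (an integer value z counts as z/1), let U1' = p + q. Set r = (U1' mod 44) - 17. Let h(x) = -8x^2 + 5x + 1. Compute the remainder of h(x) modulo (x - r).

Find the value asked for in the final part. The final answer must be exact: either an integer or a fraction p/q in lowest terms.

-2226

Part I: total draws C(11,5) = 462; favorable C(6,5) = 6; P = 1/77; answer 1/77
Part II: U1 = 1/77; threaded value p + q = 78; r = 17; remainder = value at the root: -8*(17)^2 + 5*(17)^1 + 1 = (-2312) + (85) + (1) = -2226; answer -2226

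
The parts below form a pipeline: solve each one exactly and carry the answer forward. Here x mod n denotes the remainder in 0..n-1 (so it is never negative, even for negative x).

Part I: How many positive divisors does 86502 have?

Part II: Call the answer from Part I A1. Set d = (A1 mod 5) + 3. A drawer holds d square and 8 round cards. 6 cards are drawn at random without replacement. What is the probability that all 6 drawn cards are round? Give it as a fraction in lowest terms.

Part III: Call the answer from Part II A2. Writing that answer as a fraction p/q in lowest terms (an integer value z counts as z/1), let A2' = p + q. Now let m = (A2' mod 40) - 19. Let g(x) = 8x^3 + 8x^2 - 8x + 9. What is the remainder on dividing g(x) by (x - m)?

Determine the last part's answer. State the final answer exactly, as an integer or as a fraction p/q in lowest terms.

28689

Part I: 86502 = 2 * 3 * 13 * 1109; number of divisors = (1+1) * (1+1) * (1+1) * (1+1) = 16; answer 16
Part II: A1 = 16; d = 4; total draws C(12,6) = 924; favorable C(8,6) = 28; P = 1/33; answer 1/33
Part III: A2 = 1/33; threaded value p + q = 34; m = 15; remainder = value at the root: 8*(15)^3 + 8*(15)^2 - 8*(15)^1 + 9 = (27000) + (1800) + (-120) + (9) = 28689; answer 28689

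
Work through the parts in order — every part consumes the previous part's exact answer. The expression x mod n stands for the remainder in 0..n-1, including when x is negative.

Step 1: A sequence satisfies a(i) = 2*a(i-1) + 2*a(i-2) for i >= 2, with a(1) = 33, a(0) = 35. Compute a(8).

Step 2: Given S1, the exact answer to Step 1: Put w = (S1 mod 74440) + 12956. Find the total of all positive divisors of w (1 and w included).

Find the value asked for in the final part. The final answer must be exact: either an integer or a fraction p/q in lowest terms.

176904

Step 1: a(2) = 2*(33) + 2*(35) = 136; iterating: a(2)=136, a(3)=338, a(4)=948, a(5)=2572, a(6)=7040, a(7)=19224, a(8)=52528; answer 52528
Step 2: S1 = 52528; w = 65484; 65484 = 2^2 * 3^2 * 17 * 107; sigma = (1 + 2 + 4) * (1 + 3 + 9) * (1 + 17) * (1 + 107) = 7 * 13 * 18 * 108 = 176904; answer 176904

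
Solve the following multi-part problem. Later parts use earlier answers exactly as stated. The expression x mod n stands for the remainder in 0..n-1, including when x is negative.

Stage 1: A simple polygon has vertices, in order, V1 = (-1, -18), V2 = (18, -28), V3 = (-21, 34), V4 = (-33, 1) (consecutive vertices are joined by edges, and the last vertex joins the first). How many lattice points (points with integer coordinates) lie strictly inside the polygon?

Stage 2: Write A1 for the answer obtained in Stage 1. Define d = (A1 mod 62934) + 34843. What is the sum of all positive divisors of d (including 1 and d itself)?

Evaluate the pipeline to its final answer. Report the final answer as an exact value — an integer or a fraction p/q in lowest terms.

Stage 1: cross terms: (-1*-28 - 18*-18)=352, (18*34 - -21*-28)=24, (-21*1 - -33*34)=1101, (-33*-18 - -1*1)=595; twice the area = |2072| = 2072; area = 1036; boundary points = 1 + 1 + 3 + 1 = 6; strictly interior points = area - boundary/2 + 1 = 1034; answer 1034
Stage 2: A1 = 1034; d = 35877; 35877 = 3 * 11959; sigma = (1 + 3) * (1 + 11959) = 4 * 11960 = 47840; answer 47840

47840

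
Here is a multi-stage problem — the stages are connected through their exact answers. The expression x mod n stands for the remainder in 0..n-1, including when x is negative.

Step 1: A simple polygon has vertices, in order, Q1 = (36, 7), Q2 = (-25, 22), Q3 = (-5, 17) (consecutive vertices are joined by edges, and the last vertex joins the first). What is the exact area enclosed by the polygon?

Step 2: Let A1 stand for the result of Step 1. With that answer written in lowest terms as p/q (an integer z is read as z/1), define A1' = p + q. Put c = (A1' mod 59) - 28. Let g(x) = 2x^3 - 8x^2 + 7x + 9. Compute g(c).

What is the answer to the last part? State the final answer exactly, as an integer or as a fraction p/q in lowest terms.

-22188

Step 1: cross terms: (36*22 - -25*7)=967, (-25*17 - -5*22)=-315, (-5*7 - 36*17)=-647; twice the area = |5| = 5; area = 5/2; answer 5/2
Step 2: A1 = 5/2; threaded value p + q = 7; c = -21; 2*(-21)^3 - 8*(-21)^2 + 7*(-21)^1 + 9 = (-18522) + (-3528) + (-147) + (9) = -22188; answer -22188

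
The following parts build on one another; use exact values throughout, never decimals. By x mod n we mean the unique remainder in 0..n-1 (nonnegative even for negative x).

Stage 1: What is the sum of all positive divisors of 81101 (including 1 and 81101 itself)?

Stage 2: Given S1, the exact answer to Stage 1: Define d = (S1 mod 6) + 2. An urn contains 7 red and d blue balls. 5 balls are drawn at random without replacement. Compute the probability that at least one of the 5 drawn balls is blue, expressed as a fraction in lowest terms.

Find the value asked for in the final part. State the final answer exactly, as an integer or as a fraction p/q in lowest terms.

Stage 1: 81101 is prime, so its only divisors are 1 and 81101; sigma = 1 + 81101 = 81102; answer 81102
Stage 2: S1 = 81102; d = 2; total draws C(9,5) = 126; complement C(7,5) = 21; favorable 126 - 21 = 105; P = 5/6; answer 5/6

5/6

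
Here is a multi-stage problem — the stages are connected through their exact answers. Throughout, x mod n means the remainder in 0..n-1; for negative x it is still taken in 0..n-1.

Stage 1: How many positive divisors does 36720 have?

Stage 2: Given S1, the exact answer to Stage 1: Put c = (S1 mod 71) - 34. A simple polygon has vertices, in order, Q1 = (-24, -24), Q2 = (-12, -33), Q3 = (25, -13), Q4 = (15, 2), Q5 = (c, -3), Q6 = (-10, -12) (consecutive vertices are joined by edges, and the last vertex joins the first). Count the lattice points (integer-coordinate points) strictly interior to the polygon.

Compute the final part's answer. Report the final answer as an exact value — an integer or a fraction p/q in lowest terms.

970

Stage 1: 36720 = 2^4 * 3^3 * 5 * 17; number of divisors = (4+1) * (3+1) * (1+1) * (1+1) = 80; answer 80
Stage 2: S1 = 80; c = -25; cross terms: (-24*-33 - -12*-24)=504, (-12*-13 - 25*-33)=981, (25*2 - 15*-13)=245, (15*-3 - -25*2)=5, (-25*-12 - -10*-3)=270, (-10*-24 - -24*-12)=-48; twice the area = |1957| = 1957; area = 1957/2; boundary points = 3 + 1 + 5 + 5 + 3 + 2 = 19; strictly interior points = area - boundary/2 + 1 = 970; answer 970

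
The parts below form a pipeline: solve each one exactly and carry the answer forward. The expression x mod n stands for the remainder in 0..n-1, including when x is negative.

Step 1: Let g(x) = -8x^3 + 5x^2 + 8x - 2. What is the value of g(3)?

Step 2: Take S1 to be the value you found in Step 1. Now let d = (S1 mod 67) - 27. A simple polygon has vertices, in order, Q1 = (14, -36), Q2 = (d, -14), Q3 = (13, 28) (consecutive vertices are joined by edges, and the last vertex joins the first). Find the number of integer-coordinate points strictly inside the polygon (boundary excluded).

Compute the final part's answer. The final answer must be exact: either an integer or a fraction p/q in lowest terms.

Step 1: -8*(3)^3 + 5*(3)^2 + 8*(3)^1 - 2 = (-216) + (45) + (24) + (-2) = -149; answer -149
Step 2: S1 = -149; d = 25; cross terms: (14*-14 - 25*-36)=704, (25*28 - 13*-14)=882, (13*-36 - 14*28)=-860; twice the area = |726| = 726; area = 363; boundary points = 11 + 6 + 1 = 18; strictly interior points = area - boundary/2 + 1 = 355; answer 355

355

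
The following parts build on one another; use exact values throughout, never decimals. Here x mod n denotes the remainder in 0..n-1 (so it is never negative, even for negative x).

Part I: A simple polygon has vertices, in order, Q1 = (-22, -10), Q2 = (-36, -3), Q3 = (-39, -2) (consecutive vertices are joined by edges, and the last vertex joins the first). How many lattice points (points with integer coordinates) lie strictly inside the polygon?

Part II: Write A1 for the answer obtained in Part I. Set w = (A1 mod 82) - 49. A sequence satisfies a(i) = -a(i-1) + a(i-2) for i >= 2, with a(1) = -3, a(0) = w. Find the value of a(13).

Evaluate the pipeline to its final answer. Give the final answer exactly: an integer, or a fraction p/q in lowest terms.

Part I: cross terms: (-22*-3 - -36*-10)=-294, (-36*-2 - -39*-3)=-45, (-39*-10 - -22*-2)=346; twice the area = |7| = 7; area = 7/2; boundary points = 7 + 1 + 1 = 9; strictly interior points = area - boundary/2 + 1 = 0; answer 0
Part II: A1 = 0; w = -49; a(2) = -1*(-3) + 1*(-49) = -46; iterating: a(2)=-46, a(3)=43, a(4)=-89, a(5)=132, a(6)=-221, a(7)=353, a(8)=-574, a(9)=927, a(10)=-1501, a(11)=2428, a(12)=-3929, a(13)=6357; answer 6357

6357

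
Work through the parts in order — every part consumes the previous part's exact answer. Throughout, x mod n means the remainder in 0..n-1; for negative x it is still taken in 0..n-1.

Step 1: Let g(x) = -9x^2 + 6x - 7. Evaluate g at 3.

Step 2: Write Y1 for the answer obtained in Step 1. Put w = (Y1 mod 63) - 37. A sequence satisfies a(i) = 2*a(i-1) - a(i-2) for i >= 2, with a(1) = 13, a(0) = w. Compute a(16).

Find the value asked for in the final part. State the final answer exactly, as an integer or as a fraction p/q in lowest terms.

Step 1: -9*(3)^2 + 6*(3)^1 - 7 = (-81) + (18) + (-7) = -70; answer -70
Step 2: Y1 = -70; w = 19; a(2) = 2*(13) - 1*(19) = 7; iterating: a(2)=7, a(3)=1, a(4)=-5, a(5)=-11, a(6)=-17, a(7)=-23, a(8)=-29, a(9)=-35, a(10)=-41, a(11)=-47, a(12)=-53, a(13)=-59, a(14)=-65, a(15)=-71, a(16)=-77; answer -77

-77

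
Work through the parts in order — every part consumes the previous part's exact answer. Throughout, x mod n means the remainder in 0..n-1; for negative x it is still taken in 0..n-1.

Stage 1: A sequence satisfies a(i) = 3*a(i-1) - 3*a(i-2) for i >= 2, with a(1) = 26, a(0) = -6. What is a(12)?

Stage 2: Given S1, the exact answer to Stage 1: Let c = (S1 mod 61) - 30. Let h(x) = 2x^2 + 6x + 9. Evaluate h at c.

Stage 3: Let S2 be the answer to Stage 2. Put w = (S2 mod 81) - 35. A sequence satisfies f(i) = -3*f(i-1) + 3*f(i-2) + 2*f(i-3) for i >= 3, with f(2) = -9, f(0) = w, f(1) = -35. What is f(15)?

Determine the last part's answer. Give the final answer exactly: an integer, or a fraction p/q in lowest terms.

16159898

Stage 1: a(2) = 3*(26) - 3*(-6) = 96; iterating: a(2)=96, a(3)=210, a(4)=342, a(5)=396, a(6)=162, a(7)=-702, a(8)=-2592, a(9)=-5670, a(10)=-9234, a(11)=-10692, a(12)=-4374; answer -4374
Stage 2: S1 = -4374; c = -12; 2*(-12)^2 + 6*(-12)^1 + 9 = (288) + (-72) + (9) = 225; answer 225
Stage 3: S2 = 225; w = 28; f(3) = -3*(-9) + 3*(-35) + 2*(28) = -22; iterating: f(3)=-22, f(4)=-31, f(5)=9, f(6)=-164, f(7)=457, f(8)=-1845, f(9)=6578, f(10)=-24355, f(11)=89109, f(12)=-327236, f(13)=1200325, f(14)=-4404465, f(15)=16159898; answer 16159898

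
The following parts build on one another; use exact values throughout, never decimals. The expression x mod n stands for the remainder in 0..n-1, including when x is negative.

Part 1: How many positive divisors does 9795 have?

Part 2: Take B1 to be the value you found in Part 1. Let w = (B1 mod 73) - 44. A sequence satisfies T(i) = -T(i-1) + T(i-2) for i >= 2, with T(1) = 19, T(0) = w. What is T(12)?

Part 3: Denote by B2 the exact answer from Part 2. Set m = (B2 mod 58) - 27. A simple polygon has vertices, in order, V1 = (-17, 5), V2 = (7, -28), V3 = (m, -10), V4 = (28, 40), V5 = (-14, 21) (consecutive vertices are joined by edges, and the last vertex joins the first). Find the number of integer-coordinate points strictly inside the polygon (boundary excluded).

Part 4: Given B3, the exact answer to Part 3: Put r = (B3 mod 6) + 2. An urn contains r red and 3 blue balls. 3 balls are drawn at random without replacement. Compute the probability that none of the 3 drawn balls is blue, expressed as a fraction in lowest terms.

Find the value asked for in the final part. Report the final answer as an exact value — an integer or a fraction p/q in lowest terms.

Part 1: 9795 = 3 * 5 * 653; number of divisors = (1+1) * (1+1) * (1+1) = 8; answer 8
Part 2: B1 = 8; w = -36; T(2) = -1*(19) + 1*(-36) = -55; iterating: T(2)=-55, T(3)=74, T(4)=-129, T(5)=203, T(6)=-332, T(7)=535, T(8)=-867, T(9)=1402, T(10)=-2269, T(11)=3671, T(12)=-5940; answer -5940
Part 3: B2 = -5940; m = 7; cross terms: (-17*-28 - 7*5)=441, (7*-10 - 7*-28)=126, (7*40 - 28*-10)=560, (28*21 - -14*40)=1148, (-14*5 - -17*21)=287; twice the area = |2562| = 2562; area = 1281; boundary points = 3 + 18 + 1 + 1 + 1 = 24; strictly interior points = area - boundary/2 + 1 = 1270; answer 1270
Part 4: B3 = 1270; r = 6; total draws C(9,3) = 84; favorable C(6,3) = 20; P = 5/21; answer 5/21

5/21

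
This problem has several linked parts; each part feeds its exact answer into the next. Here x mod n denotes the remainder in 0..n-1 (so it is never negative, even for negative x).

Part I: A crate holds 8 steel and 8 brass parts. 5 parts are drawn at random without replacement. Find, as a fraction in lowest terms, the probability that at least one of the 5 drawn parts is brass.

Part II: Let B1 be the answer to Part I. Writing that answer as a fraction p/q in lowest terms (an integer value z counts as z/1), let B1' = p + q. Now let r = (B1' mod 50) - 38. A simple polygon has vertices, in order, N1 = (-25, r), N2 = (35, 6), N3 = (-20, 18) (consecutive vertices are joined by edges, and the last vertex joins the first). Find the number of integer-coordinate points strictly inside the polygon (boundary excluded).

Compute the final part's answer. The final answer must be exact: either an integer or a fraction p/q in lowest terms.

1431

Part I: total draws C(16,5) = 4368; complement C(8,5) = 56; favorable 4368 - 56 = 4312; P = 77/78; answer 77/78
Part II: B1 = 77/78; threaded value p + q = 155; r = -33; cross terms: (-25*6 - 35*-33)=1005, (35*18 - -20*6)=750, (-20*-33 - -25*18)=1110; twice the area = |2865| = 2865; area = 2865/2; boundary points = 3 + 1 + 1 = 5; strictly interior points = area - boundary/2 + 1 = 1431; answer 1431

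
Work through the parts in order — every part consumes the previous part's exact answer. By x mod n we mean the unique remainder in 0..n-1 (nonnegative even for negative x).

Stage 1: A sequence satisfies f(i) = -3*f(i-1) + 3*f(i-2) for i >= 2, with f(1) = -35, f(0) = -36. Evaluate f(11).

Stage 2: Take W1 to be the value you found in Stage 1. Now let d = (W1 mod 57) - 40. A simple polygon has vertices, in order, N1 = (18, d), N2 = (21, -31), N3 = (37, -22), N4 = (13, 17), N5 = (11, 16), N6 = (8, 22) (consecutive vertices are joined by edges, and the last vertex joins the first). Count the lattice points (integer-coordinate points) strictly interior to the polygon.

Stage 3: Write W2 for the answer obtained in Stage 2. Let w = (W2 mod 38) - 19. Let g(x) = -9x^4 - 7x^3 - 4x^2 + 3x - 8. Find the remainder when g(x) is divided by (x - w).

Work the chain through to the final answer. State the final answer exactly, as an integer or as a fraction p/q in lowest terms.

Stage 1: f(2) = -3*(-35) + 3*(-36) = -3; iterating: f(2)=-3, f(3)=-96, f(4)=279, f(5)=-1125, f(6)=4212, f(7)=-16011, f(8)=60669, f(9)=-230040, f(10)=872127, f(11)=-3306501; answer -3306501
Stage 2: W1 = -3306501; d = -28; cross terms: (18*-31 - 21*-28)=30, (21*-22 - 37*-31)=685, (37*17 - 13*-22)=915, (13*16 - 11*17)=21, (11*22 - 8*16)=114, (8*-28 - 18*22)=-620; twice the area = |1145| = 1145; area = 1145/2; boundary points = 3 + 1 + 3 + 1 + 3 + 10 = 21; strictly interior points = area - boundary/2 + 1 = 563; answer 563
Stage 3: W2 = 563; w = 12; remainder = value at the root: -9*(12)^4 - 7*(12)^3 - 4*(12)^2 + 3*(12)^1 - 8 = (-186624) + (-12096) + (-576) + (36) + (-8) = -199268; answer -199268

-199268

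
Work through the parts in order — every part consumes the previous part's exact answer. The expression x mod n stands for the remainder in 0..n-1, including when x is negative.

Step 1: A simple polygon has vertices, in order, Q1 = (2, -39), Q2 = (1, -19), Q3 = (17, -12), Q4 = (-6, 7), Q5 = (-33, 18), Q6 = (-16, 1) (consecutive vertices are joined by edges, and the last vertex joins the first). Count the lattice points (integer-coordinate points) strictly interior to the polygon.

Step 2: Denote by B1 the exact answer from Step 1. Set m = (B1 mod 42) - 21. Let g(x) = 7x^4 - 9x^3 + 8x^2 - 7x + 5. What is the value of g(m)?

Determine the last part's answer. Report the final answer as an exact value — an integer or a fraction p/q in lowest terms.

Step 1: cross terms: (2*-19 - 1*-39)=1, (1*-12 - 17*-19)=311, (17*7 - -6*-12)=47, (-6*18 - -33*7)=123, (-33*1 - -16*18)=255, (-16*-39 - 2*1)=622; twice the area = |1359| = 1359; area = 1359/2; boundary points = 1 + 1 + 1 + 1 + 17 + 2 = 23; strictly interior points = area - boundary/2 + 1 = 669; answer 669
Step 2: B1 = 669; m = 18; 7*(18)^4 - 9*(18)^3 + 8*(18)^2 - 7*(18)^1 + 5 = (734832) + (-52488) + (2592) + (-126) + (5) = 684815; answer 684815

684815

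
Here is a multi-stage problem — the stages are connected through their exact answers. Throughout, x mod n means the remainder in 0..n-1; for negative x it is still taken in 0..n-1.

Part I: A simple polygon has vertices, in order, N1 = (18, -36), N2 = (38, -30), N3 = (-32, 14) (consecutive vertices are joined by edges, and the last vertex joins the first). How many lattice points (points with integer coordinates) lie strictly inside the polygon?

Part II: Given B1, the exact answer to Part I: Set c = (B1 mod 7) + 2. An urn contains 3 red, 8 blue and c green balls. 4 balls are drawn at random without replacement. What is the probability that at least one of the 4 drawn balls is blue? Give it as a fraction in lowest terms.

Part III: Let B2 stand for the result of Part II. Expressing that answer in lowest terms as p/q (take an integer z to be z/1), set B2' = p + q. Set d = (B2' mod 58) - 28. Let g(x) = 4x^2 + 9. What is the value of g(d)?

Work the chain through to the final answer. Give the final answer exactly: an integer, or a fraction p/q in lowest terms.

685

Part I: cross terms: (18*-30 - 38*-36)=828, (38*14 - -32*-30)=-428, (-32*-36 - 18*14)=900; twice the area = |1300| = 1300; area = 650; boundary points = 2 + 2 + 50 = 54; strictly interior points = area - boundary/2 + 1 = 624; answer 624
Part II: B1 = 624; c = 3; total draws C(14,4) = 1001; complement C(6,4) = 15; favorable 1001 - 15 = 986; P = 986/1001; answer 986/1001
Part III: B2 = 986/1001; threaded value p + q = 1987; d = -13; 4*(-13)^2 + 9 = (676) + (9) = 685; answer 685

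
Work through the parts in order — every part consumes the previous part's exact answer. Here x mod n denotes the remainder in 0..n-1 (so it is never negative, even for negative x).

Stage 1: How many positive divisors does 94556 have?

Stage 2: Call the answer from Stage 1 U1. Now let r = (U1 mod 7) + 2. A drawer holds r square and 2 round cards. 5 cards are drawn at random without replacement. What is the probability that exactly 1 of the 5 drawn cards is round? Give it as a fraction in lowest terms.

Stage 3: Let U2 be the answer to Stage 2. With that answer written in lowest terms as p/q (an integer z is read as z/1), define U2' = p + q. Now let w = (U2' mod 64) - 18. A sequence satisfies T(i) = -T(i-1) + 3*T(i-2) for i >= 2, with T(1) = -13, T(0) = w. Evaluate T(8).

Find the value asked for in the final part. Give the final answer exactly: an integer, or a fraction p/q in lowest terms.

6604

Stage 1: 94556 = 2^2 * 7 * 11 * 307; number of divisors = (2+1) * (1+1) * (1+1) * (1+1) = 24; answer 24
Stage 2: U1 = 24; r = 5; total draws C(7,5) = 21; favorable C(2,1)*C(5,4) = 10; P = 10/21; answer 10/21
Stage 3: U2 = 10/21; threaded value p + q = 31; w = 13; T(2) = -1*(-13) + 3*(13) = 52; iterating: T(2)=52, T(3)=-91, T(4)=247, T(5)=-520, T(6)=1261, T(7)=-2821, T(8)=6604; answer 6604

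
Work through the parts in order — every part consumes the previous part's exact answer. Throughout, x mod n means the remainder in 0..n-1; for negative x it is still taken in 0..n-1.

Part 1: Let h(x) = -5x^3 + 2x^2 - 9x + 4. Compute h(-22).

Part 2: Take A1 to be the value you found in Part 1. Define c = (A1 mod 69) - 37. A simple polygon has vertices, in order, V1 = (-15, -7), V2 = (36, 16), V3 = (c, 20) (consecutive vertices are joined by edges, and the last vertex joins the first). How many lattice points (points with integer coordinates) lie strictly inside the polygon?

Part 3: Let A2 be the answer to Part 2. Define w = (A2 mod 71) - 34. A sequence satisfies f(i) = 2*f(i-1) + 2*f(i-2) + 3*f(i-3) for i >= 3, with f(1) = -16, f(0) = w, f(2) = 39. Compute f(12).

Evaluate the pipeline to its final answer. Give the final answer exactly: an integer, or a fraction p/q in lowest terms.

Part 1: -5*(-22)^3 + 2*(-22)^2 - 9*(-22)^1 + 4 = (53240) + (968) + (198) + (4) = 54410; answer 54410
Part 2: A1 = 54410; c = 1; cross terms: (-15*16 - 36*-7)=12, (36*20 - 1*16)=704, (1*-7 - -15*20)=293; twice the area = |1009| = 1009; area = 1009/2; boundary points = 1 + 1 + 1 = 3; strictly interior points = area - boundary/2 + 1 = 504; answer 504
Part 3: A2 = 504; w = -27; f(3) = 2*(39) + 2*(-16) + 3*(-27) = -35; iterating: f(3)=-35, f(4)=-40, f(5)=-33, f(6)=-251, f(7)=-688, f(8)=-1977, f(9)=-6083, f(10)=-18184, f(11)=-54465, f(12)=-163547; answer -163547

-163547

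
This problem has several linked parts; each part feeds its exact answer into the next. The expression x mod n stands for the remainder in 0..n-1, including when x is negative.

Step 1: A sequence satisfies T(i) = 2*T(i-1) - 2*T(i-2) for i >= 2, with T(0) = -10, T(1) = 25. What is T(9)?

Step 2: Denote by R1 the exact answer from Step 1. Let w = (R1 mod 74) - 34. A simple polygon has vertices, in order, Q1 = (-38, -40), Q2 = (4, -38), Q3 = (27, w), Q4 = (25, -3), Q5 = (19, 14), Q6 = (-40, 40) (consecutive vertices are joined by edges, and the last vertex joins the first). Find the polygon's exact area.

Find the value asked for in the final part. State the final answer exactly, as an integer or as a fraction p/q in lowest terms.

3740

Step 1: T(2) = 2*(25) - 2*(-10) = 70; iterating: T(2)=70, T(3)=90, T(4)=40, T(5)=-100, T(6)=-280, T(7)=-360, T(8)=-160, T(9)=400; answer 400
Step 2: R1 = 400; w = -4; cross terms: (-38*-38 - 4*-40)=1604, (4*-4 - 27*-38)=1010, (27*-3 - 25*-4)=19, (25*14 - 19*-3)=407, (19*40 - -40*14)=1320, (-40*-40 - -38*40)=3120; twice the area = |7480| = 7480; area = 3740; answer 3740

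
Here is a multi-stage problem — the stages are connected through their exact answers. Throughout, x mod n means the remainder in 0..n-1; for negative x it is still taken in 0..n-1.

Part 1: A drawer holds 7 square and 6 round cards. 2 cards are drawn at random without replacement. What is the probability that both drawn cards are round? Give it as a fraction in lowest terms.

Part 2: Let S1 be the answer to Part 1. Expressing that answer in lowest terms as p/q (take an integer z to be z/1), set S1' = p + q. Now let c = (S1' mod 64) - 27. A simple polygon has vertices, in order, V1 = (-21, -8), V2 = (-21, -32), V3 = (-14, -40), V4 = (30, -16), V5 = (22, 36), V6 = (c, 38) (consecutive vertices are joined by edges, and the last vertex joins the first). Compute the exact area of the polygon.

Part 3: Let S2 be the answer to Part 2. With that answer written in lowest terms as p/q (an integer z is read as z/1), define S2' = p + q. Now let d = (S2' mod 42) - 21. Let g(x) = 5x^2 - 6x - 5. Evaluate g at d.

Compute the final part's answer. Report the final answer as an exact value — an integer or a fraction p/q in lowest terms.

Part 1: total draws C(13,2) = 78; favorable C(6,2) = 15; P = 5/26; answer 5/26
Part 2: S1 = 5/26; threaded value p + q = 31; c = 4; cross terms: (-21*-32 - -21*-8)=504, (-21*-40 - -14*-32)=392, (-14*-16 - 30*-40)=1424, (30*36 - 22*-16)=1432, (22*38 - 4*36)=692, (4*-8 - -21*38)=766; twice the area = |5210| = 5210; area = 2605; answer 2605
Part 3: S2 = 2605; threaded value p + q = 2606; d = -19; 5*(-19)^2 - 6*(-19)^1 - 5 = (1805) + (114) + (-5) = 1914; answer 1914

1914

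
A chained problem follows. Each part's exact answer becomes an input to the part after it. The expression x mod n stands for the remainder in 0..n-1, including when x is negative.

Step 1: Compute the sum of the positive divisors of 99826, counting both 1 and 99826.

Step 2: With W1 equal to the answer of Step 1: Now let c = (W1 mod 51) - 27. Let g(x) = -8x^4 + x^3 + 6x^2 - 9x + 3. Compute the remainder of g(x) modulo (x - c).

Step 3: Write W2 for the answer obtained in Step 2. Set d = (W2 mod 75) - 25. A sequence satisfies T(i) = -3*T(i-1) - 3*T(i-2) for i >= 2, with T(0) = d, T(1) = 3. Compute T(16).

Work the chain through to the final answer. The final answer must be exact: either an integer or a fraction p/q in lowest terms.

72171

Step 1: 99826 = 2 * 19 * 37 * 71; sigma = (1 + 2) * (1 + 19) * (1 + 37) * (1 + 71) = 3 * 20 * 38 * 72 = 164160; answer 164160
Step 2: W1 = 164160; c = 15; remainder = value at the root: -8*(15)^4 + 1*(15)^3 + 6*(15)^2 - 9*(15)^1 + 3 = (-405000) + (3375) + (1350) + (-135) + (3) = -400407; answer -400407
Step 3: W2 = -400407; d = -7; T(2) = -3*(3) - 3*(-7) = 12; iterating: T(2)=12, T(3)=-45, T(4)=99, T(5)=-162, T(6)=189, T(7)=-81, T(8)=-324, T(9)=1215, T(10)=-2673, T(11)=4374, T(12)=-5103, T(13)=2187, T(14)=8748, T(15)=-32805, T(16)=72171; answer 72171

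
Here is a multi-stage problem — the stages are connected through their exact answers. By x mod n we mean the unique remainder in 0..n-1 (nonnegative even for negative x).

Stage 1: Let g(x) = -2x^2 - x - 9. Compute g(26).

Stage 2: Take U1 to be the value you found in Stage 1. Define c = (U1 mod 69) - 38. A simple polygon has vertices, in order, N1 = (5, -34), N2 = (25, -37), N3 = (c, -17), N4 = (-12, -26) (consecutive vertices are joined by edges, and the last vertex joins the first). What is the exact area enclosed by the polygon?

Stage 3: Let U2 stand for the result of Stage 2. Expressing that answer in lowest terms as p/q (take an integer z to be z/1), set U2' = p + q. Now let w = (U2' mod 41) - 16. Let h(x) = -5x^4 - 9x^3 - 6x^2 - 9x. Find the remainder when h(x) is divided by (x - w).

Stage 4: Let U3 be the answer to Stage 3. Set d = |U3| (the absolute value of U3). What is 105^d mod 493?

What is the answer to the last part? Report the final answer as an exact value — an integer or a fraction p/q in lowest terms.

Stage 1: -2*(26)^2 - 1*(26)^1 - 9 = (-1352) + (-26) + (-9) = -1387; answer -1387
Stage 2: U1 = -1387; c = 24; cross terms: (5*-37 - 25*-34)=665, (25*-17 - 24*-37)=463, (24*-26 - -12*-17)=-828, (-12*-34 - 5*-26)=538; twice the area = |838| = 838; area = 419; answer 419
Stage 3: U2 = 419; threaded value p + q = 420; w = -6; remainder = value at the root: -5*(-6)^4 - 9*(-6)^3 - 6*(-6)^2 - 9*(-6)^1 = (-6480) + (1944) + (-216) + (54) = -4698; answer -4698
Stage 4: U3 = -4698; d = 4698; squarings mod 493: 105^1=105, 105^2=179, 105^4=489, 105^8=16, 105^16=256, 105^32=460, 105^64=103, 105^128=256, 105^256=460, 105^512=103, 105^1024=256, 105^2048=460, 105^4096=103; 105^4698 = 105^2 * 105^8 * 105^16 * 105^64 * 105^512 * 105^4096 = 42 (mod 493); answer 42

42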